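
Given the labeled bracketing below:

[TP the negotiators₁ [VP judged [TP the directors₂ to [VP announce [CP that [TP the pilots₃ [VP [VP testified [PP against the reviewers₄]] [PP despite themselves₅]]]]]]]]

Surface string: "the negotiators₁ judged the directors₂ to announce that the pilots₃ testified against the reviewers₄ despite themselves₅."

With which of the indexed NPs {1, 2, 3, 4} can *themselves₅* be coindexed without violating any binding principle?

*themselves* is an anaphor, so Principle A applies: it must be bound in its binding domain.
Binding domain of *themselves₅*: the embedded TP, whose subject is the pilots₃.
*the negotiators₁* c-commands the anaphor but is outside its binding domain → cannot satisfy Principle A.
*the directors₂* c-commands the anaphor but is outside its binding domain → cannot satisfy Principle A.
*the pilots₃* c-commands the anaphor within its binding domain → licit binder.
*the reviewers₄* does not c-command the anaphor → cannot bind it.

{3}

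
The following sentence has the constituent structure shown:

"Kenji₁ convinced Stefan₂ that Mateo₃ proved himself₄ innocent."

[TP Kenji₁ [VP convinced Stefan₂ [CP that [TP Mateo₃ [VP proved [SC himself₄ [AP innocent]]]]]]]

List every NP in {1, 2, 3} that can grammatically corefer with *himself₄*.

*himself* is an anaphor, so Principle A applies: it must be bound in its binding domain.
Binding domain of *himself₄*: the embedded TP, whose subject is Mateo₃.
*Kenji₁* c-commands the anaphor but is outside its binding domain → cannot satisfy Principle A.
*Stefan₂* c-commands the anaphor but is outside its binding domain → cannot satisfy Principle A.
*Mateo₃* c-commands the anaphor within its binding domain → licit binder.

{3}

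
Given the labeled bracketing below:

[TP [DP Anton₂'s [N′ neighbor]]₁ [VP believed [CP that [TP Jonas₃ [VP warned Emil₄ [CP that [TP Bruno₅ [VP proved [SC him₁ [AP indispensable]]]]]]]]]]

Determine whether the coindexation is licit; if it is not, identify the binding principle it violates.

The two coindexed NPs are *[Anton₂'s neighbor]₁* and *him₁*.
*him₁* is a pronoun; its binding domain is the embedded TP, whose subject is Bruno₅. Within that domain it is c-commanded only by *Bruno₅*, which carries a different index — the pronoun is free locally, so Principle B holds.
*[Anton₂'s neighbor]₁* is an R-expression; *him₁* does not c-command it, and no other NP shares its index, so Principle C is satisfied.
All principles are respected.

grammatical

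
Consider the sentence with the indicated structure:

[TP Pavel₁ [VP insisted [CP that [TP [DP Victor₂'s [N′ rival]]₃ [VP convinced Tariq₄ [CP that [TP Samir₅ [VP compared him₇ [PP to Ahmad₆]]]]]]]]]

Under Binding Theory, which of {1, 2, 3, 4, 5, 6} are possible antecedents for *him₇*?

{1, 2, 3, 4}

*him* is a pronoun, so Principle B applies: it must be free in its binding domain.
Binding domain of *him₇*: the embedded TP, whose subject is Samir₅.
*Pavel₁* c-commands the pronoun but from outside its binding domain, and is not c-commanded by it → coindexation permitted.
*Victor₂* and the pronoun do not c-command one another → neither Principle B nor Principle C is at stake; coindexation permitted.
*[Victor₂'s rival]₃* c-commands the pronoun but from outside its binding domain, and is not c-commanded by it → coindexation permitted.
*Tariq₄* c-commands the pronoun but from outside its binding domain, and is not c-commanded by it → coindexation permitted.
*Samir₅* c-commands the pronoun within its binding domain → coindexation would violate Principle B.
*Ahmad₆*: the pronoun c-commands this R-expression → coindexation would violate Principle C on *Ahmad₆*.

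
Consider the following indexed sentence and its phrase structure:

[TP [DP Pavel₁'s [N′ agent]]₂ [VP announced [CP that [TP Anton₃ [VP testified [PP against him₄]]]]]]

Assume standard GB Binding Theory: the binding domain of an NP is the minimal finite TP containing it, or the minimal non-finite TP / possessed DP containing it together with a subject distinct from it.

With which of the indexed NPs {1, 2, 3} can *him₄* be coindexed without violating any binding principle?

{1, 2}

*him* is a pronoun, so Principle B applies: it must be free in its binding domain.
Binding domain of *him₄*: the embedded TP, whose subject is Anton₃.
*Pavel₁* and the pronoun do not c-command one another → neither Principle B nor Principle C is at stake; coindexation permitted.
*[Pavel₁'s agent]₂* c-commands the pronoun but from outside its binding domain, and is not c-commanded by it → coindexation permitted.
*Anton₃* c-commands the pronoun within its binding domain → coindexation would violate Principle B.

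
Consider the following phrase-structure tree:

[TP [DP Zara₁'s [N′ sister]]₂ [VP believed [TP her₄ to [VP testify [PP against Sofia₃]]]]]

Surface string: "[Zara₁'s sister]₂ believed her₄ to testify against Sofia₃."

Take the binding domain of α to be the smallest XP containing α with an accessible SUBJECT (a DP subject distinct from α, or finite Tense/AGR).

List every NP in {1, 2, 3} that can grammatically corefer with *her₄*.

*her* is a pronoun, so Principle B applies: it must be free in its binding domain.
Binding domain of *her₄*: the matrix TP, whose subject is [Zara₁'s sister]₂.
*Zara₁* and the pronoun do not c-command one another → neither Principle B nor Principle C is at stake; coindexation permitted.
*[Zara₁'s sister]₂* c-commands the pronoun within its binding domain → coindexation would violate Principle B.
*Sofia₃*: the pronoun c-commands this R-expression → coindexation would violate Principle C on *Sofia₃*.

{1}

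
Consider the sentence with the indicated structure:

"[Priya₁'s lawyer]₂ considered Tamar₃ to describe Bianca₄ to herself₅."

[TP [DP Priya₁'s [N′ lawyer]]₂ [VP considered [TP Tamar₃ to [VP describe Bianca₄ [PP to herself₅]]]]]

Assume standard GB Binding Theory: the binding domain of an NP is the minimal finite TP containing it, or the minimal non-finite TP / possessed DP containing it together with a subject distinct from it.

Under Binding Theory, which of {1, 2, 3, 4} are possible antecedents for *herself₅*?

{3, 4}

*herself* is an anaphor, so Principle A applies: it must be bound in its binding domain.
Binding domain of *herself₅*: the embedded TP, whose subject is Tamar₃.
*Priya₁* does not c-command the anaphor → cannot bind it.
*[Priya₁'s lawyer]₂* c-commands the anaphor but is outside its binding domain → cannot satisfy Principle A.
*Tamar₃* c-commands the anaphor within its binding domain → licit binder.
*Bianca₄* c-commands the anaphor within its binding domain → licit binder.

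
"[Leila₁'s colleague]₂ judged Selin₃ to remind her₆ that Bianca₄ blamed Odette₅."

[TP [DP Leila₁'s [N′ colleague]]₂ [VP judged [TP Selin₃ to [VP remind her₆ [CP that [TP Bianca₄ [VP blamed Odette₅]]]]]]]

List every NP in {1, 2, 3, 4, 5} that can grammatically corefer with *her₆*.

*her* is a pronoun, so Principle B applies: it must be free in its binding domain.
Binding domain of *her₆*: the embedded TP, whose subject is Selin₃.
*Leila₁* and the pronoun do not c-command one another → neither Principle B nor Principle C is at stake; coindexation permitted.
*[Leila₁'s colleague]₂* c-commands the pronoun but from outside its binding domain, and is not c-commanded by it → coindexation permitted.
*Selin₃* c-commands the pronoun within its binding domain → coindexation would violate Principle B.
*Bianca₄*: the pronoun c-commands this R-expression → coindexation would violate Principle C on *Bianca₄*.
*Odette₅*: the pronoun c-commands this R-expression → coindexation would violate Principle C on *Odette₅*.

{1, 2}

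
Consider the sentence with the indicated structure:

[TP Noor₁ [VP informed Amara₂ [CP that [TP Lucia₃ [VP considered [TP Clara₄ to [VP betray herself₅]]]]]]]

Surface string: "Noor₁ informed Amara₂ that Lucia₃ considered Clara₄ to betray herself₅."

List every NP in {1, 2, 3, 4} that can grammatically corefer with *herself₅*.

*herself* is an anaphor, so Principle A applies: it must be bound in its binding domain.
Binding domain of *herself₅*: the embedded TP, whose subject is Clara₄.
*Noor₁* c-commands the anaphor but is outside its binding domain → cannot satisfy Principle A.
*Amara₂* c-commands the anaphor but is outside its binding domain → cannot satisfy Principle A.
*Lucia₃* c-commands the anaphor but is outside its binding domain → cannot satisfy Principle A.
*Clara₄* c-commands the anaphor within its binding domain → licit binder.

{4}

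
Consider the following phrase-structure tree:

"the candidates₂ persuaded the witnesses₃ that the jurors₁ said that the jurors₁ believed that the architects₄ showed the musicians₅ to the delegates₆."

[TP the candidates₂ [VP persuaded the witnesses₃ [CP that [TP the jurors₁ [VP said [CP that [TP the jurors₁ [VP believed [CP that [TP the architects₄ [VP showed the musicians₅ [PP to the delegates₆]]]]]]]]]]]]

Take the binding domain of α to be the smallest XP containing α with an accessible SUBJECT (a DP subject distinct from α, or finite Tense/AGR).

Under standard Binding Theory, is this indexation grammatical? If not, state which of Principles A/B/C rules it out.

Principle C

The two coindexed NPs are *the jurors₁* (the lower occurrence) and *the jurors₁* (the higher occurrence).
*the jurors₁* (the lower occurrence) is an R-expression. Principle C requires it to be free everywhere.
*the jurors₁* (the higher occurrence) c-commands it and carries the same index.
The R-expression is bound → Principle C violation.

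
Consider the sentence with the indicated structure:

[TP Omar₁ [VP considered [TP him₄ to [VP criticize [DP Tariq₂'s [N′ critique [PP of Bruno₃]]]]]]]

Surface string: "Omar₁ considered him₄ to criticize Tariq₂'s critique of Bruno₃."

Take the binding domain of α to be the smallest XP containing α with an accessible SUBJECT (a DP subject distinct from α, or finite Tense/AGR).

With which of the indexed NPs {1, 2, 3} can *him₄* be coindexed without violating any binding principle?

*him* is a pronoun, so Principle B applies: it must be free in its binding domain.
Binding domain of *him₄*: the matrix TP, whose subject is Omar₁.
*Omar₁* c-commands the pronoun within its binding domain → coindexation would violate Principle B.
*Tariq₂*: the pronoun c-commands this R-expression → coindexation would violate Principle C on *Tariq₂*.
*Bruno₃*: the pronoun c-commands this R-expression → coindexation would violate Principle C on *Bruno₃*.

none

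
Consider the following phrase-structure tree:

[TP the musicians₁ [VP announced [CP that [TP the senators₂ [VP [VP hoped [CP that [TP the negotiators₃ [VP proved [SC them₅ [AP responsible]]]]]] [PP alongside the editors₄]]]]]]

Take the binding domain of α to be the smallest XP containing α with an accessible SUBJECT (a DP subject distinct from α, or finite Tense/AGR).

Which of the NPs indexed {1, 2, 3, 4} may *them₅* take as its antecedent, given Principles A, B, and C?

*them* is a pronoun, so Principle B applies: it must be free in its binding domain.
Binding domain of *them₅*: the embedded TP, whose subject is the negotiators₃.
*the musicians₁* c-commands the pronoun but from outside its binding domain, and is not c-commanded by it → coindexation permitted.
*the senators₂* c-commands the pronoun but from outside its binding domain, and is not c-commanded by it → coindexation permitted.
*the negotiators₃* c-commands the pronoun within its binding domain → coindexation would violate Principle B.
*the editors₄* and the pronoun do not c-command one another → neither Principle B nor Principle C is at stake; coindexation permitted.

{1, 2, 4}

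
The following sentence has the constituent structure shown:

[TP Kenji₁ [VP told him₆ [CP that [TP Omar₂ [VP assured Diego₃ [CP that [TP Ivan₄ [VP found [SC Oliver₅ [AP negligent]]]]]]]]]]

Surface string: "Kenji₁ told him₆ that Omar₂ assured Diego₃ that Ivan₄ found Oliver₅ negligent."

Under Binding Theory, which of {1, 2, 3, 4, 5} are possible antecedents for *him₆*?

none

*him* is a pronoun, so Principle B applies: it must be free in its binding domain.
Binding domain of *him₆*: the matrix TP, whose subject is Kenji₁.
*Kenji₁* c-commands the pronoun within its binding domain → coindexation would violate Principle B.
*Omar₂*: the pronoun c-commands this R-expression → coindexation would violate Principle C on *Omar₂*.
*Diego₃*: the pronoun c-commands this R-expression → coindexation would violate Principle C on *Diego₃*.
*Ivan₄*: the pronoun c-commands this R-expression → coindexation would violate Principle C on *Ivan₄*.
*Oliver₅*: the pronoun c-commands this R-expression → coindexation would violate Principle C on *Oliver₅*.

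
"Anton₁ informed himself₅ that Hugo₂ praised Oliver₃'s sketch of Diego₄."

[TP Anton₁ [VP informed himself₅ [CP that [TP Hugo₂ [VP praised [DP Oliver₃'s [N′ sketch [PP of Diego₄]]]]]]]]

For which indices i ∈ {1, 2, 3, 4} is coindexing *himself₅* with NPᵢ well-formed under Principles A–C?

*himself* is an anaphor, so Principle A applies: it must be bound in its binding domain.
Binding domain of *himself₅*: the matrix TP, whose subject is Anton₁.
*Anton₁* c-commands the anaphor within its binding domain → licit binder.
*Hugo₂* does not c-command the anaphor → cannot bind it.
*Oliver₃* does not c-command the anaphor → cannot bind it.
*Diego₄* does not c-command the anaphor → cannot bind it.

{1}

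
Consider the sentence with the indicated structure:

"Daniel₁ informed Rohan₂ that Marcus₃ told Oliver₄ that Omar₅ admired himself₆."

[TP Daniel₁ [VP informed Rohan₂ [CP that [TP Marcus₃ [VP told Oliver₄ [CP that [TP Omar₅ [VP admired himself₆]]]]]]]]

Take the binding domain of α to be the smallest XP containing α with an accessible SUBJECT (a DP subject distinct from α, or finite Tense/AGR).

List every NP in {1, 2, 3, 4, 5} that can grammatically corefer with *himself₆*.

*himself* is an anaphor, so Principle A applies: it must be bound in its binding domain.
Binding domain of *himself₆*: the embedded TP, whose subject is Omar₅.
*Daniel₁* c-commands the anaphor but is outside its binding domain → cannot satisfy Principle A.
*Rohan₂* c-commands the anaphor but is outside its binding domain → cannot satisfy Principle A.
*Marcus₃* c-commands the anaphor but is outside its binding domain → cannot satisfy Principle A.
*Oliver₄* c-commands the anaphor but is outside its binding domain → cannot satisfy Principle A.
*Omar₅* c-commands the anaphor within its binding domain → licit binder.

{5}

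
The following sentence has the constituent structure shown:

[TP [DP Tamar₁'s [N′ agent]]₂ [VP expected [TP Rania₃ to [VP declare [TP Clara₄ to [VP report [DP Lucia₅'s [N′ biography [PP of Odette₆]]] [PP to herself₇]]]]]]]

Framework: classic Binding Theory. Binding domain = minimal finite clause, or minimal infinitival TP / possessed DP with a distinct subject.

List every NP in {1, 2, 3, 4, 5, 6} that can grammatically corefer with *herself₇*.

{4}

*herself* is an anaphor, so Principle A applies: it must be bound in its binding domain.
Binding domain of *herself₇*: the embedded TP, whose subject is Clara₄.
*Tamar₁* does not c-command the anaphor → cannot bind it.
*[Tamar₁'s agent]₂* c-commands the anaphor but is outside its binding domain → cannot satisfy Principle A.
*Rania₃* c-commands the anaphor but is outside its binding domain → cannot satisfy Principle A.
*Clara₄* c-commands the anaphor within its binding domain → licit binder.
*Lucia₅* does not c-command the anaphor → cannot bind it.
*Odette₆* does not c-command the anaphor → cannot bind it.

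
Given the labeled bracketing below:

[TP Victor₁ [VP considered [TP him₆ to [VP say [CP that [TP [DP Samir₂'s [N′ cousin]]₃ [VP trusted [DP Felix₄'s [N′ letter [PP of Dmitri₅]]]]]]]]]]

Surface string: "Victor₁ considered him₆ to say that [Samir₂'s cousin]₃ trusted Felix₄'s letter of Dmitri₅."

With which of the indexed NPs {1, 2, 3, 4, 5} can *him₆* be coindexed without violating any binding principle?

none

*him* is a pronoun, so Principle B applies: it must be free in its binding domain.
Binding domain of *him₆*: the matrix TP, whose subject is Victor₁.
*Victor₁* c-commands the pronoun within its binding domain → coindexation would violate Principle B.
*Samir₂*: the pronoun c-commands this R-expression → coindexation would violate Principle C on *Samir₂*.
*[Samir₂'s cousin]₃*: the pronoun c-commands this R-expression → coindexation would violate Principle C on *[Samir₂'s cousin]₃*.
*Felix₄*: the pronoun c-commands this R-expression → coindexation would violate Principle C on *Felix₄*.
*Dmitri₅*: the pronoun c-commands this R-expression → coindexation would violate Principle C on *Dmitri₅*.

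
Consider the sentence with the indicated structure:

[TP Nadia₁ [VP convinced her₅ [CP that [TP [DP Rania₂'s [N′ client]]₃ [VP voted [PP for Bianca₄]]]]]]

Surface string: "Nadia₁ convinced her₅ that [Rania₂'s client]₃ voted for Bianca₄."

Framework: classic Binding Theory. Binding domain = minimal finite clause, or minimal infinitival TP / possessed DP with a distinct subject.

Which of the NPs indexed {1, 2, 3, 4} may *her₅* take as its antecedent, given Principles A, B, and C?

none

*her* is a pronoun, so Principle B applies: it must be free in its binding domain.
Binding domain of *her₅*: the matrix TP, whose subject is Nadia₁.
*Nadia₁* c-commands the pronoun within its binding domain → coindexation would violate Principle B.
*Rania₂*: the pronoun c-commands this R-expression → coindexation would violate Principle C on *Rania₂*.
*[Rania₂'s client]₃*: the pronoun c-commands this R-expression → coindexation would violate Principle C on *[Rania₂'s client]₃*.
*Bianca₄*: the pronoun c-commands this R-expression → coindexation would violate Principle C on *Bianca₄*.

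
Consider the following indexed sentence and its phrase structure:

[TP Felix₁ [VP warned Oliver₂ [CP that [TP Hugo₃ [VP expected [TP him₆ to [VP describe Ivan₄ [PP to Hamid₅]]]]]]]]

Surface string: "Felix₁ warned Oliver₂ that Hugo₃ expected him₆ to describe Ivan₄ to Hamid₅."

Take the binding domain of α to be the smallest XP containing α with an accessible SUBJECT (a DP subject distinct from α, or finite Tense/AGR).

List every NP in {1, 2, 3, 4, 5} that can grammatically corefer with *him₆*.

*him* is a pronoun, so Principle B applies: it must be free in its binding domain.
Binding domain of *him₆*: the embedded TP, whose subject is Hugo₃.
*Felix₁* c-commands the pronoun but from outside its binding domain, and is not c-commanded by it → coindexation permitted.
*Oliver₂* c-commands the pronoun but from outside its binding domain, and is not c-commanded by it → coindexation permitted.
*Hugo₃* c-commands the pronoun within its binding domain → coindexation would violate Principle B.
*Ivan₄*: the pronoun c-commands this R-expression → coindexation would violate Principle C on *Ivan₄*.
*Hamid₅*: the pronoun c-commands this R-expression → coindexation would violate Principle C on *Hamid₅*.

{1, 2}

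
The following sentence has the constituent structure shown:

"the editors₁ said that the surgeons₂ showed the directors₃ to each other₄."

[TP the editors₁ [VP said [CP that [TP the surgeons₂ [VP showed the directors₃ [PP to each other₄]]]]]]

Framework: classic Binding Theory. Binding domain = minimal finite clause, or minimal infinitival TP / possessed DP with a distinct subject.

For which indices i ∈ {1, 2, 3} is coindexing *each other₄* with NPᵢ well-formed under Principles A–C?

*each other* is an anaphor, so Principle A applies: it must be bound in its binding domain.
Binding domain of *each other₄*: the embedded TP, whose subject is the surgeons₂.
*the editors₁* c-commands the anaphor but is outside its binding domain → cannot satisfy Principle A.
*the surgeons₂* c-commands the anaphor within its binding domain → licit binder.
*the directors₃* c-commands the anaphor within its binding domain → licit binder.

{2, 3}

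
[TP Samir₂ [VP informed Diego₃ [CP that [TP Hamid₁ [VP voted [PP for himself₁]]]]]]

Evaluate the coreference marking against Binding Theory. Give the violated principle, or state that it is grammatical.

grammatical

The two coindexed NPs are *Hamid₁* and *himself₁*.
*himself₁* is an anaphor; its binding domain is the embedded TP, whose subject is Hamid₁. *Hamid₁* c-commands it within that domain and shares its index, so Principle A is satisfied.
*Hamid₁* is an R-expression; *himself₁* does not c-command it, and no other NP shares its index, so Principle C is satisfied.
All principles are respected.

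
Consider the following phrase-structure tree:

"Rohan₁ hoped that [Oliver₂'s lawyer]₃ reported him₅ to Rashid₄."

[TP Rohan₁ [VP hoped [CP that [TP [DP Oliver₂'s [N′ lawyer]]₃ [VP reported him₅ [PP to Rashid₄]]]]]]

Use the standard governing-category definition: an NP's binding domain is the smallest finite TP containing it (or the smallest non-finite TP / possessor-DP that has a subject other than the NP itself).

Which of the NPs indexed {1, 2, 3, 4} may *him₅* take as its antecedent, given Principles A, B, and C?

*him* is a pronoun, so Principle B applies: it must be free in its binding domain.
Binding domain of *him₅*: the embedded TP, whose subject is [Oliver₂'s lawyer]₃.
*Rohan₁* c-commands the pronoun but from outside its binding domain, and is not c-commanded by it → coindexation permitted.
*Oliver₂* and the pronoun do not c-command one another → neither Principle B nor Principle C is at stake; coindexation permitted.
*[Oliver₂'s lawyer]₃* c-commands the pronoun within its binding domain → coindexation would violate Principle B.
*Rashid₄*: the pronoun c-commands this R-expression → coindexation would violate Principle C on *Rashid₄*.

{1, 2}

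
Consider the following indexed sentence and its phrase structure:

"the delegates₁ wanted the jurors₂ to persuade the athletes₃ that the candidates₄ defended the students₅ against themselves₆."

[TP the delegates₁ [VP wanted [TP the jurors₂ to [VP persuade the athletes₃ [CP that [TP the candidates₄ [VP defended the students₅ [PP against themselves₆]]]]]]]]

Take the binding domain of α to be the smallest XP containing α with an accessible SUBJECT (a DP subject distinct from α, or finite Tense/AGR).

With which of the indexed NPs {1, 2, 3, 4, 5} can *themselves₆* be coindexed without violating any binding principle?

{4, 5}

*themselves* is an anaphor, so Principle A applies: it must be bound in its binding domain.
Binding domain of *themselves₆*: the embedded TP, whose subject is the candidates₄.
*the delegates₁* c-commands the anaphor but is outside its binding domain → cannot satisfy Principle A.
*the jurors₂* c-commands the anaphor but is outside its binding domain → cannot satisfy Principle A.
*the athletes₃* c-commands the anaphor but is outside its binding domain → cannot satisfy Principle A.
*the candidates₄* c-commands the anaphor within its binding domain → licit binder.
*the students₅* c-commands the anaphor within its binding domain → licit binder.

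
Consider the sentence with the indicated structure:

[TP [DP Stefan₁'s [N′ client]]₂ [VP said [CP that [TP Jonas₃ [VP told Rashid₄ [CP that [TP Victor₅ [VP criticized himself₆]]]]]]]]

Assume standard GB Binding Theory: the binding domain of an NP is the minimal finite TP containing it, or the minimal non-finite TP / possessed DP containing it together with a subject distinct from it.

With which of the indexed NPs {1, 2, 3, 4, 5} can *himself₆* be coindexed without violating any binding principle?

*himself* is an anaphor, so Principle A applies: it must be bound in its binding domain.
Binding domain of *himself₆*: the embedded TP, whose subject is Victor₅.
*Stefan₁* does not c-command the anaphor → cannot bind it.
*[Stefan₁'s client]₂* c-commands the anaphor but is outside its binding domain → cannot satisfy Principle A.
*Jonas₃* c-commands the anaphor but is outside its binding domain → cannot satisfy Principle A.
*Rashid₄* c-commands the anaphor but is outside its binding domain → cannot satisfy Principle A.
*Victor₅* c-commands the anaphor within its binding domain → licit binder.

{5}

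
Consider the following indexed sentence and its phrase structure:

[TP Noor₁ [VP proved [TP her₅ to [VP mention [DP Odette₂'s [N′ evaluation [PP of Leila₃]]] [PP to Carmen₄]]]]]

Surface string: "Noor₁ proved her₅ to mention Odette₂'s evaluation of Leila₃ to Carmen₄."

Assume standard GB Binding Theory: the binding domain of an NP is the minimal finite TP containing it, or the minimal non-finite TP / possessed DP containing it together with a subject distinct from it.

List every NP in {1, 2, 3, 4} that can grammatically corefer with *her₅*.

none

*her* is a pronoun, so Principle B applies: it must be free in its binding domain.
Binding domain of *her₅*: the matrix TP, whose subject is Noor₁.
*Noor₁* c-commands the pronoun within its binding domain → coindexation would violate Principle B.
*Odette₂*: the pronoun c-commands this R-expression → coindexation would violate Principle C on *Odette₂*.
*Leila₃*: the pronoun c-commands this R-expression → coindexation would violate Principle C on *Leila₃*.
*Carmen₄*: the pronoun c-commands this R-expression → coindexation would violate Principle C on *Carmen₄*.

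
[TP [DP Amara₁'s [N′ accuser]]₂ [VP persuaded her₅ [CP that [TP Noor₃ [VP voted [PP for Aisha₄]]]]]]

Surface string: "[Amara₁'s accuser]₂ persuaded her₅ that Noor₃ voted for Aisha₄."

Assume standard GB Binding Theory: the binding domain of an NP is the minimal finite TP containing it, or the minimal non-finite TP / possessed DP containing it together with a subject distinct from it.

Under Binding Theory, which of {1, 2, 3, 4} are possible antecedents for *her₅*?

*her* is a pronoun, so Principle B applies: it must be free in its binding domain.
Binding domain of *her₅*: the matrix TP, whose subject is [Amara₁'s accuser]₂.
*Amara₁* and the pronoun do not c-command one another → neither Principle B nor Principle C is at stake; coindexation permitted.
*[Amara₁'s accuser]₂* c-commands the pronoun within its binding domain → coindexation would violate Principle B.
*Noor₃*: the pronoun c-commands this R-expression → coindexation would violate Principle C on *Noor₃*.
*Aisha₄*: the pronoun c-commands this R-expression → coindexation would violate Principle C on *Aisha₄*.

{1}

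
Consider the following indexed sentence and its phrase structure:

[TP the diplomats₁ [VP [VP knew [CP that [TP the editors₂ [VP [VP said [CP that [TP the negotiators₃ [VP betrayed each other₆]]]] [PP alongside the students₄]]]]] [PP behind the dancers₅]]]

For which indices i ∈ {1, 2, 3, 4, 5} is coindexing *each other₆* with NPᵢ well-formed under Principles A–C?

*each other* is an anaphor, so Principle A applies: it must be bound in its binding domain.
Binding domain of *each other₆*: the embedded TP, whose subject is the negotiators₃.
*the diplomats₁* c-commands the anaphor but is outside its binding domain → cannot satisfy Principle A.
*the editors₂* c-commands the anaphor but is outside its binding domain → cannot satisfy Principle A.
*the negotiators₃* c-commands the anaphor within its binding domain → licit binder.
*the students₄* does not c-command the anaphor → cannot bind it.
*the dancers₅* does not c-command the anaphor → cannot bind it.

{3}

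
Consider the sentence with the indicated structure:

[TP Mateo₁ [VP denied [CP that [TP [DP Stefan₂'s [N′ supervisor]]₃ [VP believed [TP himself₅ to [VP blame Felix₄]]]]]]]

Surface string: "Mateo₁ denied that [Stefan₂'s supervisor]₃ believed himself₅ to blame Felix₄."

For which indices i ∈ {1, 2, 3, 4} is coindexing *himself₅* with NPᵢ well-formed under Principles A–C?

*himself* is an anaphor, so Principle A applies: it must be bound in its binding domain.
Binding domain of *himself₅*: the embedded TP, whose subject is [Stefan₂'s supervisor]₃.
*Mateo₁* c-commands the anaphor but is outside its binding domain → cannot satisfy Principle A.
*Stefan₂* does not c-command the anaphor → cannot bind it.
*[Stefan₂'s supervisor]₃* c-commands the anaphor within its binding domain → licit binder.
*Felix₄* does not c-command the anaphor → cannot bind it.

{3}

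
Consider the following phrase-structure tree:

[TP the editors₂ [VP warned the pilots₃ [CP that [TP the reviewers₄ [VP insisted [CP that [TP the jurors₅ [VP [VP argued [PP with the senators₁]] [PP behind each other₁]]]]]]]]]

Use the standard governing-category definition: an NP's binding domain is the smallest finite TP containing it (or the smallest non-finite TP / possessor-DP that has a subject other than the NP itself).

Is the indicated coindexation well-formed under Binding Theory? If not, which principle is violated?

The two coindexed NPs are *the senators₁* and *each other₁*.
*each other₁* is an anaphor. Principle A requires it to be bound within its binding domain — the embedded TP, whose subject is the jurors₅.
Within that domain it is c-commanded by *the jurors₅*, which does not share its index.
*the senators₁* does not c-command the anaphor at all.
The anaphor is unbound in its domain → Principle A violation.

Principle A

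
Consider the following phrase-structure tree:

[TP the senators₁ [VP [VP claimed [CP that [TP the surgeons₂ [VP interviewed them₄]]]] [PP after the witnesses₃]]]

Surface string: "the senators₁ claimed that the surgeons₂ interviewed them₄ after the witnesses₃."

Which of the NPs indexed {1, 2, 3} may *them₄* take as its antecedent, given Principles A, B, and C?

{1, 3}

*them* is a pronoun, so Principle B applies: it must be free in its binding domain.
Binding domain of *them₄*: the embedded TP, whose subject is the surgeons₂.
*the senators₁* c-commands the pronoun but from outside its binding domain, and is not c-commanded by it → coindexation permitted.
*the surgeons₂* c-commands the pronoun within its binding domain → coindexation would violate Principle B.
*the witnesses₃* and the pronoun do not c-command one another → neither Principle B nor Principle C is at stake; coindexation permitted.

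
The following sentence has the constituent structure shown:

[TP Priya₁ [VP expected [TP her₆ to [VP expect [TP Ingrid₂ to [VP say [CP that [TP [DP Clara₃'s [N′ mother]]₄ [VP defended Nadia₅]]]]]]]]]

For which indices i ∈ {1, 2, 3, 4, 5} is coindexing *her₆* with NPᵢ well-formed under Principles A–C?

none

*her* is a pronoun, so Principle B applies: it must be free in its binding domain.
Binding domain of *her₆*: the matrix TP, whose subject is Priya₁.
*Priya₁* c-commands the pronoun within its binding domain → coindexation would violate Principle B.
*Ingrid₂*: the pronoun c-commands this R-expression → coindexation would violate Principle C on *Ingrid₂*.
*Clara₃*: the pronoun c-commands this R-expression → coindexation would violate Principle C on *Clara₃*.
*[Clara₃'s mother]₄*: the pronoun c-commands this R-expression → coindexation would violate Principle C on *[Clara₃'s mother]₄*.
*Nadia₅*: the pronoun c-commands this R-expression → coindexation would violate Principle C on *Nadia₅*.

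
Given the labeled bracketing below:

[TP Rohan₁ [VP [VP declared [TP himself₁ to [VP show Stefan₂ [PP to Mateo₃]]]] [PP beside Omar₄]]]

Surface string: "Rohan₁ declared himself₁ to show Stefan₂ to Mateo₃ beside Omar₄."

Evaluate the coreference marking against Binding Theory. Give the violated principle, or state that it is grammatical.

The two coindexed NPs are *Rohan₁* and *himself₁*.
*himself₁* is an anaphor; its binding domain is the matrix TP, whose subject is Rohan₁. *Rohan₁* c-commands it within that domain and shares its index, so Principle A is satisfied.
*Rohan₁* is an R-expression; *himself₁* does not c-command it, and no other NP shares its index, so Principle C is satisfied.
All principles are respected.

grammatical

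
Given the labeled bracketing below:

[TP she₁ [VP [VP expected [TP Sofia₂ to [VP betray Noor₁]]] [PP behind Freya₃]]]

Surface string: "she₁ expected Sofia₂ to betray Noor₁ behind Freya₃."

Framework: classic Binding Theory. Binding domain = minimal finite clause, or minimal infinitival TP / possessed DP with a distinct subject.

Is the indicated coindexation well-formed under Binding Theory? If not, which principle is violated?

The two coindexed NPs are *she₁* and *Noor₁*.
*Noor₁* is an R-expression. Principle C requires it to be free everywhere.
*she₁* c-commands it and carries the same index.
The R-expression is bound → Principle C violation.

Principle C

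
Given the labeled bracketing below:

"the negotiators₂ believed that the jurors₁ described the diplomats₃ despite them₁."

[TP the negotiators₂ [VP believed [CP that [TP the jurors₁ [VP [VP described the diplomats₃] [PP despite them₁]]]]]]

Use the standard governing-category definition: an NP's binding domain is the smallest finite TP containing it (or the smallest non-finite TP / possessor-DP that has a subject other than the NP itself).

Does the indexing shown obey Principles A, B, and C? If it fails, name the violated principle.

The two coindexed NPs are *the jurors₁* and *them₁*.
*them₁* is a pronoun. Its binding domain is the embedded TP, whose subject is the jurors₁.
*the jurors₁* c-commands it within that domain and carries the same index.
The pronoun is locally bound → Principle B violation.

Principle B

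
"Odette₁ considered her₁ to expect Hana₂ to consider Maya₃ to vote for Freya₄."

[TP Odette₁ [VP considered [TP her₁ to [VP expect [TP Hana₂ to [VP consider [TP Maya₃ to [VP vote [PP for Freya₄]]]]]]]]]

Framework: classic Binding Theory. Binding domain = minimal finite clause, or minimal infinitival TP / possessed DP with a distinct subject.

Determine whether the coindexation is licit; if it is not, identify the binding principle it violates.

Principle B

The two coindexed NPs are *Odette₁* and *her₁*.
*her₁* is a pronoun. Its binding domain is the matrix TP, whose subject is Odette₁.
*Odette₁* c-commands it within that domain and carries the same index.
The pronoun is locally bound → Principle B violation.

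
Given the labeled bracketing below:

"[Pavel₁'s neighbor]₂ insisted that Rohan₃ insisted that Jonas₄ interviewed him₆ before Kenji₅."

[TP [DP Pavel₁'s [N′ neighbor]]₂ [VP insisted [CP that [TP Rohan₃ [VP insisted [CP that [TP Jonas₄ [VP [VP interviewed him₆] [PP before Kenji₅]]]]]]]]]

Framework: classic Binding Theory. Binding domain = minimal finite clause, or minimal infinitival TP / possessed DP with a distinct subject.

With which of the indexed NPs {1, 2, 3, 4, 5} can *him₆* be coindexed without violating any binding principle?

*him* is a pronoun, so Principle B applies: it must be free in its binding domain.
Binding domain of *him₆*: the embedded TP, whose subject is Jonas₄.
*Pavel₁* and the pronoun do not c-command one another → neither Principle B nor Principle C is at stake; coindexation permitted.
*[Pavel₁'s neighbor]₂* c-commands the pronoun but from outside its binding domain, and is not c-commanded by it → coindexation permitted.
*Rohan₃* c-commands the pronoun but from outside its binding domain, and is not c-commanded by it → coindexation permitted.
*Jonas₄* c-commands the pronoun within its binding domain → coindexation would violate Principle B.
*Kenji₅* and the pronoun do not c-command one another → neither Principle B nor Principle C is at stake; coindexation permitted.

{1, 2, 3, 5}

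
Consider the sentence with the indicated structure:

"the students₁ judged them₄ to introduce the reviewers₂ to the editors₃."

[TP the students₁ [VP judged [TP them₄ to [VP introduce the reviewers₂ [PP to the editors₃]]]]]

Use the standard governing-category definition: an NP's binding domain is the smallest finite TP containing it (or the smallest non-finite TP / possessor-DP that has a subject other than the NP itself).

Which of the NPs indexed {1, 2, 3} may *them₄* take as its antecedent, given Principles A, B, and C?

none

*them* is a pronoun, so Principle B applies: it must be free in its binding domain.
Binding domain of *them₄*: the matrix TP, whose subject is the students₁.
*the students₁* c-commands the pronoun within its binding domain → coindexation would violate Principle B.
*the reviewers₂*: the pronoun c-commands this R-expression → coindexation would violate Principle C on *the reviewers₂*.
*the editors₃*: the pronoun c-commands this R-expression → coindexation would violate Principle C on *the editors₃*.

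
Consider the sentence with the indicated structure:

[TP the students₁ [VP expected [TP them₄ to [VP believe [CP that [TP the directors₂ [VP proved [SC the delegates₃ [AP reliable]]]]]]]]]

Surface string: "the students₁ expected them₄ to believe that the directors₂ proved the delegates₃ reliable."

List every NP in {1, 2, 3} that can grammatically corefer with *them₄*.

*them* is a pronoun, so Principle B applies: it must be free in its binding domain.
Binding domain of *them₄*: the matrix TP, whose subject is the students₁.
*the students₁* c-commands the pronoun within its binding domain → coindexation would violate Principle B.
*the directors₂*: the pronoun c-commands this R-expression → coindexation would violate Principle C on *the directors₂*.
*the delegates₃*: the pronoun c-commands this R-expression → coindexation would violate Principle C on *the delegates₃*.

none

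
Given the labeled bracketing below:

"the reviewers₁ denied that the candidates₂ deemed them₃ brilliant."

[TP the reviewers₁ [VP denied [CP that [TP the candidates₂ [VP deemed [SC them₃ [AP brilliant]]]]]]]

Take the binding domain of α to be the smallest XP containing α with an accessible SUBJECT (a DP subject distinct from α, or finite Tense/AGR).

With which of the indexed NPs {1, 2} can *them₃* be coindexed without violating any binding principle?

*them* is a pronoun, so Principle B applies: it must be free in its binding domain.
Binding domain of *them₃*: the embedded TP, whose subject is the candidates₂.
*the reviewers₁* c-commands the pronoun but from outside its binding domain, and is not c-commanded by it → coindexation permitted.
*the candidates₂* c-commands the pronoun within its binding domain → coindexation would violate Principle B.

{1}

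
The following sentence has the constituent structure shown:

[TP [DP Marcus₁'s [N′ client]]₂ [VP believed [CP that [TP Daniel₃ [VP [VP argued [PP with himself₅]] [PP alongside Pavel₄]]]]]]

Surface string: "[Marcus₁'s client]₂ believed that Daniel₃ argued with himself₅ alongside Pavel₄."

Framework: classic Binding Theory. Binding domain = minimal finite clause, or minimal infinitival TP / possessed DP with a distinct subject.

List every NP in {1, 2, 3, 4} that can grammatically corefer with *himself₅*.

{3}

*himself* is an anaphor, so Principle A applies: it must be bound in its binding domain.
Binding domain of *himself₅*: the embedded TP, whose subject is Daniel₃.
*Marcus₁* does not c-command the anaphor → cannot bind it.
*[Marcus₁'s client]₂* c-commands the anaphor but is outside its binding domain → cannot satisfy Principle A.
*Daniel₃* c-commands the anaphor within its binding domain → licit binder.
*Pavel₄* does not c-command the anaphor → cannot bind it.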